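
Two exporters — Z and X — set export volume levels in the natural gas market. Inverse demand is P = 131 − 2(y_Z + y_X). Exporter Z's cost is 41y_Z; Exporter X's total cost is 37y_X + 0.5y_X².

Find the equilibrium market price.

Exporter Z's profit: π = y_Z(131 − 2(y_Z + y_X)) − 41y_Z.
∂π/∂y_Z = 90 − 4y_Z − 2y_X = 0, so y_Z = 22.5 − 0.5y_X.
For X: ∂π/∂y_X = 94 − 5y_X − 2y_Z = 0 ⇒ y_X = 18.8 − 0.4y_Z.
Substituting the second reaction function into the first: y_Z = 22.5 − 0.5(18.8 − 0.4y_Z), which gives 0.8y_Z = 13.1 ⇒ y_Z = 16.375.
Then y_X = 18.8 − 0.4·16.375 = 12.25.
Equilibrium price: P = 131 − 2·28.625 = 73.75.

73.75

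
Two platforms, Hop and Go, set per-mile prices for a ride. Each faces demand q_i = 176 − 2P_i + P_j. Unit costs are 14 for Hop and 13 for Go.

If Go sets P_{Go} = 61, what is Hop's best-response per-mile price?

Hop's profit: π = (P_{Hop} − 14)(176 − 2P_{Hop} + P_{Go}).
∂π/∂P_{Hop} = 204 − 4P_{Hop} + P_{Go} = 0 ⇒ P_{Hop} = 51 + 0.25P_{Go}.
At P_{Go} = 61: P_{Hop} = 51 + 0.25·61 = 66.25.

66.25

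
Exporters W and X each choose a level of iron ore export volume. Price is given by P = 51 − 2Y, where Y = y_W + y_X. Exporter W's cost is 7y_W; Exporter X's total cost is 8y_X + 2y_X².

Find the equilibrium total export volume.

Exporter W's profit: π = y_W(51 − 2(y_W + y_X)) − 7y_W.
∂π/∂y_W = 44 − 4y_W − 2y_X = 0, so y_W = 11 − 0.5y_X.
For X: ∂π/∂y_X = 43 − 8y_X − 2y_W = 0 ⇒ y_X = 5.375 − 0.25y_W.
Solving the two reaction functions simultaneously: (1 − (−0.5)(−0.25))y_W = 11 − 0.5·5.375, so 0.875y_W = 8.3125 and y_W = 9.5.
Then y_X = 5.375 − 0.25·9.5 = 3.
Total export volume: 9.5 + 3 = 12.5.

12.5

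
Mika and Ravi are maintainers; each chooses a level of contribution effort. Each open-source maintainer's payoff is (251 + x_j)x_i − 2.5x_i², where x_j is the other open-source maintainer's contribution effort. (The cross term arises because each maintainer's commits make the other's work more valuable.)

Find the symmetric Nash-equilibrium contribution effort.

62.75

Mika's payoff is (251 + x_R)x_M − 2.5x_M².
∂π/∂x_M = 251 + x_R − 5x_M = 0, so x_M = 50.2 + 0.2x_R.
The game is symmetric, so in equilibrium x_R = x_M: the reaction function gives 0.8x_M = 50.2, hence x_M = 62.75.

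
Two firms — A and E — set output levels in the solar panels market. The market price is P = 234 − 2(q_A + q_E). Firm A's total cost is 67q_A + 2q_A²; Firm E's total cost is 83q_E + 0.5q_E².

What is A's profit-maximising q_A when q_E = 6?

Firm A's profit: π = q_A(234 − 2(q_A + q_E)) − 67q_A − 2q_A².
∂π/∂q_A = 167 − 8q_A − 2q_E = 0, so q_A = 20.875 − 0.25q_E.
At q_E = 6: q_A = 20.875 − 0.25·6 = 19.375.

19.375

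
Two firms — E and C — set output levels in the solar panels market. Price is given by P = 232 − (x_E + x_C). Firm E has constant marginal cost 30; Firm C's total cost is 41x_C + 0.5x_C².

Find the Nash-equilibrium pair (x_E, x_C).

83, 36

Firm E's profit: π = x_E(232 − (x_E + x_C)) − 30x_E.
∂π/∂x_E = 202 − 2x_E − x_C = 0, so x_E = 101 − 0.5x_C.
For C: ∂π/∂x_C = 191 − 3x_C − x_E = 0 ⇒ x_C = 191/3 − (1/3)x_E.
Plugging x_C into E's best response: x_E = 101 − 0.5(191/3 − (1/3)x_E) ⇒ (5/6)x_E = 415/6, so x_E = 83.
Then x_C = 191/3 − (1/3)·83 = 36.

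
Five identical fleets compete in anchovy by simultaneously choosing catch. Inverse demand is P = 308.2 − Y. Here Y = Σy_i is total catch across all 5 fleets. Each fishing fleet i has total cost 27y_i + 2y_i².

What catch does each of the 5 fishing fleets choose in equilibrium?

28.12

A representative fishing fleet's profit is π_i = y_i(308.2 − Y) − 27y_i − 2y_i², with Y = y_i + Σ_{j≠i} y_j.
First-order condition: 281.2 − 6y_i − Σ_{j≠i} y_j = 0.
With identical fishing fleets, set every y_j = y: then 281.2 − 6y − 4y = 0, i.e. y = 281.2/10 = 28.12.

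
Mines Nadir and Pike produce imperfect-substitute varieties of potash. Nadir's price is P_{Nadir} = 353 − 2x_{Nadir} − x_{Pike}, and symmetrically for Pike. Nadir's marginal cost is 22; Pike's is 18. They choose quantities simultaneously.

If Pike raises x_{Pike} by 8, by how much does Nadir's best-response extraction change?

Mine Nadir's profit: π = x_{Nadir}(353 − 2x_{Nadir} − x_{Pike}) − 22x_{Nadir}.
∂π/∂x_{Nadir} = 331 − 4x_{Nadir} − x_{Pike} = 0 ⇒ x_{Nadir} = 82.75 − 0.25x_{Pike}.
The reaction-function slope is −0.25, so an 8-unit rise in x_{Pike} moves x_{Nadir} by −0.25 × 8 = −2. Nadir's best response falls — the actions are strategic substitutes.

-2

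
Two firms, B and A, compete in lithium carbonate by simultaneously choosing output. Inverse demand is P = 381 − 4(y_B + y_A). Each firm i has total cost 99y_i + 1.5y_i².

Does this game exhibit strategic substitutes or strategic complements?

strategic substitutes

Firm B's profit: π = y_B(381 − 4(y_B + y_A)) − 99y_B − 1.5y_B².
∂π/∂y_B = 282 − 11y_B − 4y_A = 0, so y_B = 282/11 − (4/11)y_A.
The best-response slope dy_B/dy_A = −4/11 < 0: the reaction function is downward-sloping, so the choices are strategic substitutes.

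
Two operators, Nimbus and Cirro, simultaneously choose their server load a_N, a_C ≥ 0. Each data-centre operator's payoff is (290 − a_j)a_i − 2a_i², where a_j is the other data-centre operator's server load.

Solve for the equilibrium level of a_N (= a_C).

58

Nimbus's payoff is (290 − a_C)a_N − 2a_N².
∂π/∂a_N = 290 − a_C − 4a_N = 0, so a_N = 72.5 − 0.25a_C.
By symmetry a_C = a_N; substituting into the reaction function, 1.25a_N = 72.5 and a_N = 58.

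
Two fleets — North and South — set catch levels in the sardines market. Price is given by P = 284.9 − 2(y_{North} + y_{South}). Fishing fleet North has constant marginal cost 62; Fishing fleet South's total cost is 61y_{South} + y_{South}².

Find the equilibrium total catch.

66.97

Fishing fleet North's profit: π = y_{North}(284.9 − 2(y_{North} + y_{South})) − 62y_{North}.
∂π/∂y_{North} = 222.9 − 4y_{North} − 2y_{South} = 0, so y_{North} = 55.725 − 0.5y_{South}.
For South: ∂π/∂y_{South} = 223.9 − 6y_{South} − 2y_{North} = 0 ⇒ y_{South} = 2239/60 − (1/3)y_{North}.
Solving the two reaction functions simultaneously: (1 − (−0.5)(−1/3))y_{North} = 55.725 − 0.5·(2239/60), so (5/6)y_{North} = 556/15 and y_{North} = 44.48.
Then y_{South} = 2239/60 − (1/3)·44.48 = 22.49.
Total catch: 44.48 + 22.49 = 66.97.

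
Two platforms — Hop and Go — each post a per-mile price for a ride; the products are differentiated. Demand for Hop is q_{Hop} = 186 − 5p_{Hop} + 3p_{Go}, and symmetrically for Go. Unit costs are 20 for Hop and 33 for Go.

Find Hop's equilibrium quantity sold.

Hop's profit: π = (p_{Hop} − 20)(186 − 5p_{Hop} + 3p_{Go}).
∂π/∂p_{Hop} = 286 − 10p_{Hop} + 3p_{Go} = 0 ⇒ p_{Hop} = 28.6 + 0.3p_{Go}.
Similarly p_{Go} = 35.1 + 0.3p_{Hop}.
Substituting the second reaction function into the first: p_{Hop} = 28.6 + 0.3(35.1 + 0.3p_{Hop}), which gives 0.91p_{Hop} = 39.13 ⇒ p_{Hop} = 43.
Then p_{Go} = 35.1 + 0.3·43 = 48.
q_{Hop} = 186 − 5·43 + 3·48 = 115.

115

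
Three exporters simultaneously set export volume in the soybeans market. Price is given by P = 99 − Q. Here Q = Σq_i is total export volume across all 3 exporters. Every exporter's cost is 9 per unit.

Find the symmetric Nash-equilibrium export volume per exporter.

A representative exporter's profit is π_i = q_i(99 − Q) − 9q_i, with Q = q_i + Σ_{j≠i} q_j.
First-order condition: 90 − 2q_i − Σ_{j≠i} q_j = 0.
With identical exporters, set every q_j = q: then 90 − 2q − 2q = 0, i.e. q = 90/4 = 22.5.

22.5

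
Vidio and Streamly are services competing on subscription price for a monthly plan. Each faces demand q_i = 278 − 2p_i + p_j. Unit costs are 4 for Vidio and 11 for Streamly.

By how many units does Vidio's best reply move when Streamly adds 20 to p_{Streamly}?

Vidio's profit: π = (p_{Vidio} − 4)(278 − 2p_{Vidio} + p_{Streamly}).
∂π/∂p_{Vidio} = 286 − 4p_{Vidio} + p_{Streamly} = 0 ⇒ p_{Vidio} = 71.5 + 0.25p_{Streamly}.
The reaction-function slope is 0.25, so a 20-unit rise in p_{Streamly} moves p_{Vidio} by 0.25 × 20 = 5. Vidio's best response rises — the actions are strategic complements.

5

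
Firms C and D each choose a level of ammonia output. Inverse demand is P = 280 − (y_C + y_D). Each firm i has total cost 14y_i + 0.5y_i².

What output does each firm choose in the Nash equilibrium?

Firm C's profit: π = y_C(280 − (y_C + y_D)) − 14y_C − 0.5y_C².
∂π/∂y_C = 266 − 3y_C − y_D = 0, so y_C = 266/3 − (1/3)y_D.
The game is symmetric, so in equilibrium y_D = y_C: the reaction function gives (4/3)y_C = 266/3, hence y_C = 66.5.

66.5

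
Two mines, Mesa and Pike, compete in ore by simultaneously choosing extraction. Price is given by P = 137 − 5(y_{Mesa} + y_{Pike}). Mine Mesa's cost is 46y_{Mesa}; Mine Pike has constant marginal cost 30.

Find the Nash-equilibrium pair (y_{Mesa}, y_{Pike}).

5, 8.2

Mine Mesa's profit: π = y_{Mesa}(137 − 5(y_{Mesa} + y_{Pike})) − 46y_{Mesa}.
∂π/∂y_{Mesa} = 91 − 10y_{Mesa} − 5y_{Pike} = 0, so y_{Mesa} = 9.1 − 0.5y_{Pike}.
By the same steps for Pike: y_{Pike} = 10.7 − 0.5y_{Mesa}.
Solving the two reaction functions simultaneously: (1 − (−0.5)(−0.5))y_{Mesa} = 9.1 − 0.5·10.7, so 0.75y_{Mesa} = 3.75 and y_{Mesa} = 5.
Then y_{Pike} = 10.7 − 0.5·5 = 8.2.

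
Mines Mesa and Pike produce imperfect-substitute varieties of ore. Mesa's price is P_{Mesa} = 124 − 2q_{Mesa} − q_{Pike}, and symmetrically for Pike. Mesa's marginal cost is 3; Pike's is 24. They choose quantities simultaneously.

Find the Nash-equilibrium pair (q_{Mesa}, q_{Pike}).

25.6, 18.6

Mine Mesa's profit: π = q_{Mesa}(124 − 2q_{Mesa} − q_{Pike}) − 3q_{Mesa}.
∂π/∂q_{Mesa} = 121 − 4q_{Mesa} − q_{Pike} = 0 ⇒ q_{Mesa} = 30.25 − 0.25q_{Pike}.
Similarly q_{Pike} = 25 − 0.25q_{Mesa}.
Solving the two reaction functions simultaneously: (1 − (−0.25)(−0.25))q_{Mesa} = 30.25 − 0.25·25, so 0.9375q_{Mesa} = 24 and q_{Mesa} = 25.6.
Then q_{Pike} = 25 − 0.25·25.6 = 18.6.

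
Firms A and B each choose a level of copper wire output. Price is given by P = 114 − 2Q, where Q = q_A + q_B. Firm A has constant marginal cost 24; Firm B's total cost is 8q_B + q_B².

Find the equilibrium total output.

28.6

Firm A's profit: π = q_A(114 − 2(q_A + q_B)) − 24q_A.
∂π/∂q_A = 90 − 4q_A − 2q_B = 0, so q_A = 22.5 − 0.5q_B.
For B: ∂π/∂q_B = 106 − 6q_B − 2q_A = 0 ⇒ q_B = 53/3 − (1/3)q_A.
Solving the two reaction functions simultaneously: (1 − (−0.5)(−1/3))q_A = 22.5 − 0.5·(53/3), so (5/6)q_A = 41/3 and q_A = 16.4.
Then q_B = 53/3 − (1/3)·16.4 = 12.2.
Total output: 16.4 + 12.2 = 28.6.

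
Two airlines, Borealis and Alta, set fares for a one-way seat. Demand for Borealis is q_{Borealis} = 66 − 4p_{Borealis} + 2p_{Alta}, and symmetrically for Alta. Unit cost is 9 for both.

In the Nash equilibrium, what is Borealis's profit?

256

Borealis's profit: π = (p_{Borealis} − 9)(66 − 4p_{Borealis} + 2p_{Alta}).
∂π/∂p_{Borealis} = 102 − 8p_{Borealis} + 2p_{Alta} = 0 ⇒ p_{Borealis} = 12.75 + 0.25p_{Alta}.
Setting p_{Borealis} = p_{Alta} in the reaction function: p_{Borealis} = 12.75 + 0.25p_{Borealis}, so p_{Borealis} = 12.75 / 0.75 = 17.
q_{Borealis} = 66 − 4·17 + 2·17 = 32.
Profit = (17 − 9)·32 = 256.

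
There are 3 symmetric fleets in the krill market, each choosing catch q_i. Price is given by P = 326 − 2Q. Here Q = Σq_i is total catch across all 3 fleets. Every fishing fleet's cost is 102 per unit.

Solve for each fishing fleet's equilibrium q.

A representative fishing fleet's profit is π_i = q_i(326 − 2Q) − 102q_i, with Q = q_i + Σ_{j≠i} q_j.
First-order condition: 224 − 4q_i − 2Σ_{j≠i} q_j = 0.
Imposing symmetry (q_j = q for all j) turns Σ_{j≠i} q_j into 2q, so 224 = 8q and q = 28.

28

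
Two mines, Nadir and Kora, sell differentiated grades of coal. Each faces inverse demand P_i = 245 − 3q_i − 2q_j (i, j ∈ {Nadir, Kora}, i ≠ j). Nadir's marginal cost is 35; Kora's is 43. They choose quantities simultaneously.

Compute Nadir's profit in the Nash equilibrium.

2146.6875

Mine Nadir's profit: π = q_{Nadir}(245 − 3q_{Nadir} − 2q_{Kora}) − 35q_{Nadir}.
∂π/∂q_{Nadir} = 210 − 6q_{Nadir} − 2q_{Kora} = 0 ⇒ q_{Nadir} = 35 − (1/3)q_{Kora}.
Similarly q_{Kora} = 101/3 − (1/3)q_{Nadir}.
Plugging q_{Kora} into Nadir's best response: q_{Nadir} = 35 − (1/3)(101/3 − (1/3)q_{Nadir}) ⇒ (8/9)q_{Nadir} = 214/9, so q_{Nadir} = 26.75.
Then q_{Kora} = 101/3 − (1/3)·26.75 = 24.75.
P_{Nadir} = 245 − 3·26.75 − 2·24.75 = 115.25.
Profit = (115.25 − 35)·26.75 = 2146.6875.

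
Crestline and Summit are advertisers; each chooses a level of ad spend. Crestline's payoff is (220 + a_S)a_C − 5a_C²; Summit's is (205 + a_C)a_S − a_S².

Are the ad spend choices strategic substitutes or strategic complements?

strategic complements

Expanding Crestline's payoff: 220a_C + a_Sa_C − 5a_C².
∂π/∂a_C = 220 + a_S − 10a_C = 0, so a_C = 22 + 0.1a_S.
The best-response slope da_C/da_S = 0.1 > 0: the reaction function is upward-sloping, so the choices are strategic complements.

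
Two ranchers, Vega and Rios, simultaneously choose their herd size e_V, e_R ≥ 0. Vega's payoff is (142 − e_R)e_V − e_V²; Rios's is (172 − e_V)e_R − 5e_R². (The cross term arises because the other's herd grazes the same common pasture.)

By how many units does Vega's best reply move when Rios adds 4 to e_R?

-2

Expanding Vega's payoff: 142e_V − e_Re_V − e_V².
∂π/∂e_V = 142 − e_R − 2e_V = 0, so e_V = 71 − 0.5e_R.
The reaction-function slope is −0.5, so a 4-unit rise in e_R moves e_V by −0.5 × 4 = −2. Vega's best response falls — the actions are strategic substitutes.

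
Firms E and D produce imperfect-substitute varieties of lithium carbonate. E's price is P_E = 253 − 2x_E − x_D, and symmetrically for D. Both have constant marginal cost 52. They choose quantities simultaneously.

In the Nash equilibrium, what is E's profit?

3232.08

Firm E's profit: π = x_E(253 − 2x_E − x_D) − 52x_E.
∂π/∂x_E = 201 − 4x_E − x_D = 0 ⇒ x_E = 50.25 − 0.25x_D.
By symmetry x_D = x_E; substituting into the reaction function, 1.25x_E = 50.25 and x_E = 40.2.
P_E = 253 − 2·40.2 − 40.2 = 132.4.
Profit = (132.4 − 52)·40.2 = 3232.08.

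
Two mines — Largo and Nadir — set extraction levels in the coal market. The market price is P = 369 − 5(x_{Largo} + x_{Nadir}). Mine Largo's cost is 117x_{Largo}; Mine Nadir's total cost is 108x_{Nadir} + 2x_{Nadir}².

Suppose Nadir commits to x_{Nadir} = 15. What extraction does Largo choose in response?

Mine Largo's profit: π = x_{Largo}(369 − 5(x_{Largo} + x_{Nadir})) − 117x_{Largo}.
∂π/∂x_{Largo} = 252 − 10x_{Largo} − 5x_{Nadir} = 0, so x_{Largo} = 25.2 − 0.5x_{Nadir}.
At x_{Nadir} = 15: x_{Largo} = 25.2 − 0.5·15 = 17.7.

17.7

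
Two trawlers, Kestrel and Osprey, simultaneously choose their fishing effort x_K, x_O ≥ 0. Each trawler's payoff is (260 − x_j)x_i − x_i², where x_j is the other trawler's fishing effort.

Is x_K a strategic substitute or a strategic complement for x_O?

Kestrel's payoff is (260 − x_O)x_K − x_K².
∂π/∂x_K = 260 − x_O − 2x_K = 0, so x_K = 130 − 0.5x_O.
The best-response slope dx_K/dx_O = −0.5 < 0: the reaction function is downward-sloping, so the choices are strategic substitutes.

strategic substitutes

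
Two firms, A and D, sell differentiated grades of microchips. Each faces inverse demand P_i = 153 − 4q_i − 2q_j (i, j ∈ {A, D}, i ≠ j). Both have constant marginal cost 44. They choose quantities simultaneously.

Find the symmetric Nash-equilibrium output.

10.9

Firm A's profit: π = q_A(153 − 4q_A − 2q_D) − 44q_A.
∂π/∂q_A = 109 − 8q_A − 2q_D = 0 ⇒ q_A = 13.625 − 0.25q_D.
By symmetry q_D = q_A; substituting into the reaction function, 1.25q_A = 13.625 and q_A = 10.9.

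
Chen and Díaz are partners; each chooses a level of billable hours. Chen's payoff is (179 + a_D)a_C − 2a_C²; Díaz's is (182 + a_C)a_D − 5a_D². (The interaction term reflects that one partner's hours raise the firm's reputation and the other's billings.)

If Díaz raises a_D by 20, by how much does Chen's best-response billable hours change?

5

Expanding Chen's payoff: 179a_C + a_Da_C − 2a_C².
∂π/∂a_C = 179 + a_D − 4a_C = 0, so a_C = 44.75 + 0.25a_D.
The reaction-function slope is 0.25, so a 20-unit rise in a_D moves a_C by 0.25 × 20 = 5. Chen's best response rises — the actions are strategic complements.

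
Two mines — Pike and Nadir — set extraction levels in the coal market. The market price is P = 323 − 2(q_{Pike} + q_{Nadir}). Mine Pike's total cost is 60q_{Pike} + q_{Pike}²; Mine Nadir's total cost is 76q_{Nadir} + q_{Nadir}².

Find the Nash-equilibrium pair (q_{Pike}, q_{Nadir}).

Mine Pike's profit: π = q_{Pike}(323 − 2(q_{Pike} + q_{Nadir})) − 60q_{Pike} − q_{Pike}².
∂π/∂q_{Pike} = 263 − 6q_{Pike} − 2q_{Nadir} = 0, so q_{Pike} = 263/6 − (1/3)q_{Nadir}.
By the same steps for Nadir: q_{Nadir} = 247/6 − (1/3)q_{Pike}.
Plugging q_{Nadir} into Pike's best response: q_{Pike} = 263/6 − (1/3)(247/6 − (1/3)q_{Pike}) ⇒ (8/9)q_{Pike} = 271/9, so q_{Pike} = 33.875.
Then q_{Nadir} = 247/6 − (1/3)·33.875 = 29.875.

33.875, 29.875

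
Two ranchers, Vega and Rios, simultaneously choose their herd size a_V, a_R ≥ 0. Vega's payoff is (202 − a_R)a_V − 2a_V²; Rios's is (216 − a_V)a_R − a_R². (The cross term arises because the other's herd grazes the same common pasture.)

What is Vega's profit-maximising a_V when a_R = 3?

49.75

Expanding Vega's payoff: 202a_V − a_Ra_V − 2a_V².
∂π/∂a_V = 202 − a_R − 4a_V = 0, so a_V = 50.5 − 0.25a_R.
At a_R = 3: a_V = 50.5 − 0.25·3 = 49.75.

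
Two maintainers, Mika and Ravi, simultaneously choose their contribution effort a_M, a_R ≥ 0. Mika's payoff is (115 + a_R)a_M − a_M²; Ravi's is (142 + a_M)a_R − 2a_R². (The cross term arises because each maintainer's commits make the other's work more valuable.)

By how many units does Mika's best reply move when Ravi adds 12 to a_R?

Expanding Mika's payoff: 115a_M + a_Ra_M − a_M².
∂π/∂a_M = 115 + a_R − 2a_M = 0, so a_M = 57.5 + 0.5a_R.
The reaction-function slope is 0.5, so a 12-unit rise in a_R moves a_M by 0.5 × 12 = 6. Mika's best response rises — the actions are strategic complements.

6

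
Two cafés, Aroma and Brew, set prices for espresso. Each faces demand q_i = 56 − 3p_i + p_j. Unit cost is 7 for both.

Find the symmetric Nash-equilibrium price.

Aroma's profit: π = (p_{Aroma} − 7)(56 − 3p_{Aroma} + p_{Brew}).
∂π/∂p_{Aroma} = 77 − 6p_{Aroma} + p_{Brew} = 0 ⇒ p_{Aroma} = 77/6 + (1/6)p_{Brew}.
The game is symmetric, so in equilibrium p_{Brew} = p_{Aroma}: the reaction function gives (5/6)p_{Aroma} = 77/6, hence p_{Aroma} = 15.4.

15.4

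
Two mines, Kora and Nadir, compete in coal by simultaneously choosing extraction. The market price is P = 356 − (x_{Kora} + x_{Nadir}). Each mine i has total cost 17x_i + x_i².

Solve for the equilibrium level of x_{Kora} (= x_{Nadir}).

67.8

Mine Kora's profit: π = x_{Kora}(356 − (x_{Kora} + x_{Nadir})) − 17x_{Kora} − x_{Kora}².
∂π/∂x_{Kora} = 339 − 4x_{Kora} − x_{Nadir} = 0, so x_{Kora} = 84.75 − 0.25x_{Nadir}.
By symmetry x_{Nadir} = x_{Kora}; substituting into the reaction function, 1.25x_{Kora} = 84.75 and x_{Kora} = 67.8.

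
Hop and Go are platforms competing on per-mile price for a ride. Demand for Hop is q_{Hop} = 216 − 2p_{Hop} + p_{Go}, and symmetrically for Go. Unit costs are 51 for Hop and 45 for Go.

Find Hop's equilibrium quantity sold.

108.4

Hop's profit: π = (p_{Hop} − 51)(216 − 2p_{Hop} + p_{Go}).
∂π/∂p_{Hop} = 318 − 4p_{Hop} + p_{Go} = 0 ⇒ p_{Hop} = 79.5 + 0.25p_{Go}.
Similarly p_{Go} = 76.5 + 0.25p_{Hop}.
Substituting the second reaction function into the first: p_{Hop} = 79.5 + 0.25(76.5 + 0.25p_{Hop}), which gives 0.9375p_{Hop} = 98.625 ⇒ p_{Hop} = 105.2.
Then p_{Go} = 76.5 + 0.25·105.2 = 102.8.
q_{Hop} = 216 − 2·105.2 + 102.8 = 108.4.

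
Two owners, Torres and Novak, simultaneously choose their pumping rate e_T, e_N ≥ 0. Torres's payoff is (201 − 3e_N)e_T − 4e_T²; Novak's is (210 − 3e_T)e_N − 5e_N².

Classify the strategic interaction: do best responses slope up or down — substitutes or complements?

strategic substitutes

Expanding Torres's payoff: 201e_T − 3e_Ne_T − 4e_T².
∂π/∂e_T = 201 − 3e_N − 8e_T = 0, so e_T = 25.125 − 0.375e_N.
The best-response slope de_T/de_N = −0.375 < 0: the reaction function is downward-sloping, so the choices are strategic substitutes.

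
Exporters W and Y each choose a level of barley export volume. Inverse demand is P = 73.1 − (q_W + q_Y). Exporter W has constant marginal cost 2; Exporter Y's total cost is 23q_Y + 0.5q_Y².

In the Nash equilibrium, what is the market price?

34.64

Exporter W's profit: π = q_W(73.1 − (q_W + q_Y)) − 2q_W.
∂π/∂q_W = 71.1 − 2q_W − q_Y = 0, so q_W = 35.55 − 0.5q_Y.
For Y: ∂π/∂q_Y = 50.1 − 3q_Y − q_W = 0 ⇒ q_Y = 16.7 − (1/3)q_W.
Solving the two reaction functions simultaneously: (1 − (−0.5)(−1/3))q_W = 35.55 − 0.5·16.7, so (5/6)q_W = 27.2 and q_W = 32.64.
Then q_Y = 16.7 − (1/3)·32.64 = 5.82.
Equilibrium price: P = 73.1 − 38.46 = 34.64.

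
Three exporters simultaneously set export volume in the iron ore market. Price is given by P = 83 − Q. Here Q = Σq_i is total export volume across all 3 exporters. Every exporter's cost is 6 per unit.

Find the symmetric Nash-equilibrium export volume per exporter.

19.25

A representative exporter's profit is π_i = q_i(83 − Q) − 6q_i, with Q = q_i + Σ_{j≠i} q_j.
First-order condition: 77 − 2q_i − Σ_{j≠i} q_j = 0.
Imposing symmetry (q_j = q for all j) turns Σ_{j≠i} q_j into 2q, so 77 = 4q and q = 19.25.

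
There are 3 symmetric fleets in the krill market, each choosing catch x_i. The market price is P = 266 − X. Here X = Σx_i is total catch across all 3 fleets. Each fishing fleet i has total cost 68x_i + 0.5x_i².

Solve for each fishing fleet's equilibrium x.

A representative fishing fleet's profit is π_i = x_i(266 − X) − 68x_i − 0.5x_i², with X = x_i + Σ_{j≠i} x_j.
First-order condition: 198 − 3x_i − Σ_{j≠i} x_j = 0.
Imposing symmetry (x_j = x for all j) turns Σ_{j≠i} x_j into 2x, so 198 = 5x and x = 39.6.

39.6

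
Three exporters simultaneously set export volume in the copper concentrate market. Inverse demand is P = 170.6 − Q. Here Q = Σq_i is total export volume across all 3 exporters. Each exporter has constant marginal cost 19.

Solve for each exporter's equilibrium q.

A representative exporter's profit is π_i = q_i(170.6 − Q) − 19q_i, with Q = q_i + Σ_{j≠i} q_j.
First-order condition: 151.6 − 2q_i − Σ_{j≠i} q_j = 0.
With identical exporters, set every q_j = q: then 151.6 − 2q − 2q = 0, i.e. q = 151.6/4 = 37.9.

37.9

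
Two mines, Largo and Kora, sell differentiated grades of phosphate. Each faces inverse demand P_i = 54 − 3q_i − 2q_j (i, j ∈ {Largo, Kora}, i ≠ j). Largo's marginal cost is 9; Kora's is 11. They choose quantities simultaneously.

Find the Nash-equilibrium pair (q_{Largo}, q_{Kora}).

5.75, 5.25

Mine Largo's profit: π = q_{Largo}(54 − 3q_{Largo} − 2q_{Kora}) − 9q_{Largo}.
∂π/∂q_{Largo} = 45 − 6q_{Largo} − 2q_{Kora} = 0 ⇒ q_{Largo} = 7.5 − (1/3)q_{Kora}.
Similarly q_{Kora} = 43/6 − (1/3)q_{Largo}.
Plugging q_{Kora} into Largo's best response: q_{Largo} = 7.5 − (1/3)(43/6 − (1/3)q_{Largo}) ⇒ (8/9)q_{Largo} = 46/9, so q_{Largo} = 5.75.
Then q_{Kora} = 43/6 − (1/3)·5.75 = 5.25.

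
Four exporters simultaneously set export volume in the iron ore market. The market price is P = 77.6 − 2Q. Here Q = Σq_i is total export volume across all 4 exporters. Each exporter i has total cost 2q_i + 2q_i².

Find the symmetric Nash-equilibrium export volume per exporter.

5.4

A representative exporter's profit is π_i = q_i(77.6 − 2Q) − 2q_i − 2q_i², with Q = q_i + Σ_{j≠i} q_j.
First-order condition: 75.6 − 8q_i − 2Σ_{j≠i} q_j = 0.
With identical exporters, set every q_j = q: then 75.6 − 8q − 6q = 0, i.e. q = 75.6/14 = 5.4.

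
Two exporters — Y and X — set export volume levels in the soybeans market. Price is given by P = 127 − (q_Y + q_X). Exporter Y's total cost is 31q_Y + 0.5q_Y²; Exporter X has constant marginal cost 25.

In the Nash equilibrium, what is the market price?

Exporter Y's profit: π = q_Y(127 − (q_Y + q_X)) − 31q_Y − 0.5q_Y².
∂π/∂q_Y = 96 − 3q_Y − q_X = 0, so q_Y = 32 − (1/3)q_X.
For X: ∂π/∂q_X = 102 − 2q_X − q_Y = 0 ⇒ q_X = 51 − 0.5q_Y.
Substituting the second reaction function into the first: q_Y = 32 − (1/3)(51 − 0.5q_Y), which gives (5/6)q_Y = 15 ⇒ q_Y = 18.
Then q_X = 51 − 0.5·18 = 42.
Equilibrium price: P = 127 − 60 = 67.

67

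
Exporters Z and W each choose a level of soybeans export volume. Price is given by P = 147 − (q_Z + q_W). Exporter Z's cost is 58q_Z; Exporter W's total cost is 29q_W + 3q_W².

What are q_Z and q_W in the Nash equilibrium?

Exporter Z's profit: π = q_Z(147 − (q_Z + q_W)) − 58q_Z.
∂π/∂q_Z = 89 − 2q_Z − q_W = 0, so q_Z = 44.5 − 0.5q_W.
For W: ∂π/∂q_W = 118 − 8q_W − q_Z = 0 ⇒ q_W = 14.75 − 0.125q_Z.
Substituting the second reaction function into the first: q_Z = 44.5 − 0.5(14.75 − 0.125q_Z), which gives 0.9375q_Z = 37.125 ⇒ q_Z = 39.6.
Then q_W = 14.75 − 0.125·39.6 = 9.8.

39.6, 9.8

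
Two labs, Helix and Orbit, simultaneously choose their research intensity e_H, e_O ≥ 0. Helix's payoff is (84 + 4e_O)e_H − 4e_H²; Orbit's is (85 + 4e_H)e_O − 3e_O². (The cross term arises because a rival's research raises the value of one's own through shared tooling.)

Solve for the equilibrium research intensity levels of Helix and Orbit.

26.375, 31.75

Expanding Helix's payoff: 84e_H + 4e_Oe_H − 4e_H².
∂π/∂e_H = 84 + 4e_O − 8e_H = 0, so e_H = 10.5 + 0.5e_O.
Likewise for Orbit: e_O = 85/6 + (2/3)e_H.
Solving the two reaction functions simultaneously: (1 − (0.5)(2/3))e_H = 10.5 + 0.5·(85/6), so (2/3)e_H = 211/12 and e_H = 26.375.
Then e_O = 85/6 + (2/3)·26.375 = 31.75.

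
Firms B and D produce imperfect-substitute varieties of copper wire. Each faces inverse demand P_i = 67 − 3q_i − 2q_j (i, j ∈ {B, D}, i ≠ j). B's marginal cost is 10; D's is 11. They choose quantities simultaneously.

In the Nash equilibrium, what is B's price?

31.5625

Firm B's profit: π = q_B(67 − 3q_B − 2q_D) − 10q_B.
∂π/∂q_B = 57 − 6q_B − 2q_D = 0 ⇒ q_B = 9.5 − (1/3)q_D.
Similarly q_D = 28/3 − (1/3)q_B.
Plugging q_D into B's best response: q_B = 9.5 − (1/3)(28/3 − (1/3)q_B) ⇒ (8/9)q_B = 115/18, so q_B = 7.1875.
Then q_D = 28/3 − (1/3)·7.1875 = 6.9375.
P_B = 67 − 3·7.1875 − 2·6.9375 = 31.5625.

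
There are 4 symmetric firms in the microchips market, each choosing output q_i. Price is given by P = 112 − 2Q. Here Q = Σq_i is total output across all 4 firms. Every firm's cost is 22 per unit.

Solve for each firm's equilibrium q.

A representative firm's profit is π_i = q_i(112 − 2Q) − 22q_i, with Q = q_i + Σ_{j≠i} q_j.
First-order condition: 90 − 4q_i − 2Σ_{j≠i} q_j = 0.
In a symmetric equilibrium every firm chooses the same q, so Σ_{j≠i} q_j = 3q. The condition becomes 90 − 10q = 0, giving q = 90/10 = 9.

9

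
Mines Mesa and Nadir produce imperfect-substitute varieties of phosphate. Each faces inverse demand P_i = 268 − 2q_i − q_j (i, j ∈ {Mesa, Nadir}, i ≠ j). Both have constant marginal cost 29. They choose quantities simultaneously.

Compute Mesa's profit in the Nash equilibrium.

Mine Mesa's profit: π = q_{Mesa}(268 − 2q_{Mesa} − q_{Nadir}) − 29q_{Mesa}.
∂π/∂q_{Mesa} = 239 − 4q_{Mesa} − q_{Nadir} = 0 ⇒ q_{Mesa} = 59.75 − 0.25q_{Nadir}.
The game is symmetric, so in equilibrium q_{Nadir} = q_{Mesa}: the reaction function gives 1.25q_{Mesa} = 59.75, hence q_{Mesa} = 47.8.
P_{Mesa} = 268 − 2·47.8 − 47.8 = 124.6.
Profit = (124.6 − 29)·47.8 = 4569.68.

4569.68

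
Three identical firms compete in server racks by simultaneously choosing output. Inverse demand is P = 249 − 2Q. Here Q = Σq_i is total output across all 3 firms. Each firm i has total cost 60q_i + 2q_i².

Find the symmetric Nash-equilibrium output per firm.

A representative firm's profit is π_i = q_i(249 − 2Q) − 60q_i − 2q_i², with Q = q_i + Σ_{j≠i} q_j.
First-order condition: 189 − 8q_i − 2Σ_{j≠i} q_j = 0.
With identical firms, set every q_j = q: then 189 − 8q − 4q = 0, i.e. q = 189/12 = 15.75.

15.75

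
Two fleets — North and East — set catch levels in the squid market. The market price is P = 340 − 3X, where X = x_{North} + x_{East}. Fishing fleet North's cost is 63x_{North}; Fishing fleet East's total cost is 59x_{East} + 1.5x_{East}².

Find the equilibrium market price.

173

Fishing fleet North's profit: π = x_{North}(340 − 3(x_{North} + x_{East})) − 63x_{North}.
∂π/∂x_{North} = 277 − 6x_{North} − 3x_{East} = 0, so x_{North} = 277/6 − 0.5x_{East}.
For East: ∂π/∂x_{East} = 281 − 9x_{East} − 3x_{North} = 0 ⇒ x_{East} = 281/9 − (1/3)x_{North}.
Plugging x_{East} into North's best response: x_{North} = 277/6 − 0.5(281/9 − (1/3)x_{North}) ⇒ (5/6)x_{North} = 275/9, so x_{North} = 110/3.
Then x_{East} = 281/9 − (1/3)·(110/3) = 19.
Equilibrium price: P = 340 − 3·(167/3) = 173.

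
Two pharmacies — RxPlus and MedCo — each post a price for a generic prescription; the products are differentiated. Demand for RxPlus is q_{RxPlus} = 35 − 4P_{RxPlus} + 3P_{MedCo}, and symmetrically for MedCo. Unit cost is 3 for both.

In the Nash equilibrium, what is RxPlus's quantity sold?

25.6

RxPlus's profit: π = (P_{RxPlus} − 3)(35 − 4P_{RxPlus} + 3P_{MedCo}).
∂π/∂P_{RxPlus} = 47 − 8P_{RxPlus} + 3P_{MedCo} = 0 ⇒ P_{RxPlus} = 5.875 + 0.375P_{MedCo}.
Setting P_{RxPlus} = P_{MedCo} in the reaction function: P_{RxPlus} = 5.875 + 0.375P_{RxPlus}, so P_{RxPlus} = 5.875 / 0.625 = 9.4.
q_{RxPlus} = 35 − 4·9.4 + 3·9.4 = 25.6.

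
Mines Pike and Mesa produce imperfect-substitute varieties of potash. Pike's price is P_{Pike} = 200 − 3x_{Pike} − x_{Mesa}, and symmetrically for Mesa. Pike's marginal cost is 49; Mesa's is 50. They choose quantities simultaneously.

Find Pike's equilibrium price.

Mine Pike's profit: π = x_{Pike}(200 − 3x_{Pike} − x_{Mesa}) − 49x_{Pike}.
∂π/∂x_{Pike} = 151 − 6x_{Pike} − x_{Mesa} = 0 ⇒ x_{Pike} = 151/6 − (1/6)x_{Mesa}.
Similarly x_{Mesa} = 25 − (1/6)x_{Pike}.
Substituting the second reaction function into the first: x_{Pike} = 151/6 − (1/6)(25 − (1/6)x_{Pike}), which gives (35/36)x_{Pike} = 21 ⇒ x_{Pike} = 21.6.
Then x_{Mesa} = 25 − (1/6)·21.6 = 21.4.
P_{Pike} = 200 − 3·21.6 − 21.4 = 113.8.

113.8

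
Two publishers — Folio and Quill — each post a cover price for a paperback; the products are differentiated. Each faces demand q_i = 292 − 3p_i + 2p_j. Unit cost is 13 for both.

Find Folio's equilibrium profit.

14595.1875

Folio's profit: π = (p_{Folio} − 13)(292 − 3p_{Folio} + 2p_{Quill}).
∂π/∂p_{Folio} = 331 − 6p_{Folio} + 2p_{Quill} = 0 ⇒ p_{Folio} = 331/6 + (1/3)p_{Quill}.
Setting p_{Folio} = p_{Quill} in the reaction function: p_{Folio} = 331/6 + (1/3)p_{Folio}, so p_{Folio} = (331/6) / (2/3) = 82.75.
q_{Folio} = 292 − 3·82.75 + 2·82.75 = 209.25.
Profit = (82.75 − 13)·209.25 = 14595.1875.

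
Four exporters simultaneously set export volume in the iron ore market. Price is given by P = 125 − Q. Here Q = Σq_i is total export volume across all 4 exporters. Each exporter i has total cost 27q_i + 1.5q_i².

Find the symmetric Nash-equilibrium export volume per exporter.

12.25

A representative exporter's profit is π_i = q_i(125 − Q) − 27q_i − 1.5q_i², with Q = q_i + Σ_{j≠i} q_j.
First-order condition: 98 − 5q_i − Σ_{j≠i} q_j = 0.
With identical exporters, set every q_j = q: then 98 − 5q − 3q = 0, i.e. q = 98/8 = 12.25.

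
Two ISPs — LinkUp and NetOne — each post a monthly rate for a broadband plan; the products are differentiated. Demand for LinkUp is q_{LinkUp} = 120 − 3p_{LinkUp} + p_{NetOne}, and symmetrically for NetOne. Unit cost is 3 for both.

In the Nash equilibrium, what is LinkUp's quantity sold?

LinkUp's profit: π = (p_{LinkUp} − 3)(120 − 3p_{LinkUp} + p_{NetOne}).
∂π/∂p_{LinkUp} = 129 − 6p_{LinkUp} + p_{NetOne} = 0 ⇒ p_{LinkUp} = 21.5 + (1/6)p_{NetOne}.
The game is symmetric, so in equilibrium p_{NetOne} = p_{LinkUp}: the reaction function gives (5/6)p_{LinkUp} = 21.5, hence p_{LinkUp} = 25.8.
q_{LinkUp} = 120 − 3·25.8 + 25.8 = 68.4.

68.4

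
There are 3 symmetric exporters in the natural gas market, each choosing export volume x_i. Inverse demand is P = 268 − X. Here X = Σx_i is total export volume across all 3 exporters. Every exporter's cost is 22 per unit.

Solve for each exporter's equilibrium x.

61.5

A representative exporter's profit is π_i = x_i(268 − X) − 22x_i, with X = x_i + Σ_{j≠i} x_j.
First-order condition: 246 − 2x_i − Σ_{j≠i} x_j = 0.
With identical exporters, set every x_j = x: then 246 − 2x − 2x = 0, i.e. x = 246/4 = 61.5.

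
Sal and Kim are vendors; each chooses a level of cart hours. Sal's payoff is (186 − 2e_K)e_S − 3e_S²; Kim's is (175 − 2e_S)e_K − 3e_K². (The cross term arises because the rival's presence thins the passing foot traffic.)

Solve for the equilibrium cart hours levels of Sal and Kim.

23.9375, 21.1875

Expanding Sal's payoff: 186e_S − 2e_Ke_S − 3e_S².
∂π/∂e_S = 186 − 2e_K − 6e_S = 0, so e_S = 31 − (1/3)e_K.
Likewise for Kim: e_K = 175/6 − (1/3)e_S.
Substituting the second reaction function into the first: e_S = 31 − (1/3)(175/6 − (1/3)e_S), which gives (8/9)e_S = 383/18 ⇒ e_S = 23.9375.
Then e_K = 175/6 − (1/3)·23.9375 = 21.1875.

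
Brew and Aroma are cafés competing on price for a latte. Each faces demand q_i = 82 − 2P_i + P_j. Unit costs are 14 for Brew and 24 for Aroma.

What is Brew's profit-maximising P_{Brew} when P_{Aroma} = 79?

47.25

Brew's profit: π = (P_{Brew} − 14)(82 − 2P_{Brew} + P_{Aroma}).
∂π/∂P_{Brew} = 110 − 4P_{Brew} + P_{Aroma} = 0 ⇒ P_{Brew} = 27.5 + 0.25P_{Aroma}.
At P_{Aroma} = 79: P_{Brew} = 27.5 + 0.25·79 = 47.25.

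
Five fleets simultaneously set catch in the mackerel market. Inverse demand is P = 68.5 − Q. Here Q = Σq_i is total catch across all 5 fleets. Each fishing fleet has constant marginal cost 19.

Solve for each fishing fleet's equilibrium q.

A representative fishing fleet's profit is π_i = q_i(68.5 − Q) − 19q_i, with Q = q_i + Σ_{j≠i} q_j.
First-order condition: 49.5 − 2q_i − Σ_{j≠i} q_j = 0.
With identical fishing fleets, set every q_j = q: then 49.5 − 2q − 4q = 0, i.e. q = 49.5/6 = 8.25.

8.25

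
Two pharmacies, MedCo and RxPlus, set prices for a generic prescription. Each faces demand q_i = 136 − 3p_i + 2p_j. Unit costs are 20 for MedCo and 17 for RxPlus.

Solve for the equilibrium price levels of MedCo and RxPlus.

48.4375, 47.3125

MedCo's profit: π = (p_{MedCo} − 20)(136 − 3p_{MedCo} + 2p_{RxPlus}).
∂π/∂p_{MedCo} = 196 − 6p_{MedCo} + 2p_{RxPlus} = 0 ⇒ p_{MedCo} = 98/3 + (1/3)p_{RxPlus}.
Similarly p_{RxPlus} = 187/6 + (1/3)p_{MedCo}.
Plugging p_{RxPlus} into MedCo's best response: p_{MedCo} = 98/3 + (1/3)(187/6 + (1/3)p_{MedCo}) ⇒ (8/9)p_{MedCo} = 775/18, so p_{MedCo} = 48.4375.
Then p_{RxPlus} = 187/6 + (1/3)·48.4375 = 47.3125.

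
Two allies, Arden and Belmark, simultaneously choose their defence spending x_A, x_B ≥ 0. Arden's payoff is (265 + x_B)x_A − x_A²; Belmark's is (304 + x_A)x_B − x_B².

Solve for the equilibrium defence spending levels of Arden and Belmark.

278, 291

Expanding Arden's payoff: 265x_A + x_Bx_A − x_A².
∂π/∂x_A = 265 + x_B − 2x_A = 0, so x_A = 132.5 + 0.5x_B.
Likewise for Belmark: x_B = 152 + 0.5x_A.
Solving the two reaction functions simultaneously: (1 − (0.5)(0.5))x_A = 132.5 + 0.5·152, so 0.75x_A = 208.5 and x_A = 278.
Then x_B = 152 + 0.5·278 = 291.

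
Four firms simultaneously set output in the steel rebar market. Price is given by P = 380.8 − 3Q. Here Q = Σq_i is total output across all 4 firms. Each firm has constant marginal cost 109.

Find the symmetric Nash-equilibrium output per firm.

18.12

A representative firm's profit is π_i = q_i(380.8 − 3Q) − 109q_i, with Q = q_i + Σ_{j≠i} q_j.
First-order condition: 271.8 − 6q_i − 3Σ_{j≠i} q_j = 0.
With identical firms, set every q_j = q: then 271.8 − 6q − 9q = 0, i.e. q = 271.8/15 = 18.12.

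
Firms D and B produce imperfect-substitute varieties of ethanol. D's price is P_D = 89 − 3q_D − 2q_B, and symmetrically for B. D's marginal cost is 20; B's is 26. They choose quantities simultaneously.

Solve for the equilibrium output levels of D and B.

Firm D's profit: π = q_D(89 − 3q_D − 2q_B) − 20q_D.
∂π/∂q_D = 69 − 6q_D − 2q_B = 0 ⇒ q_D = 11.5 − (1/3)q_B.
Similarly q_B = 10.5 − (1/3)q_D.
Substituting the second reaction function into the first: q_D = 11.5 − (1/3)(10.5 − (1/3)q_D), which gives (8/9)q_D = 8 ⇒ q_D = 9.
Then q_B = 10.5 − (1/3)·9 = 7.5.

9, 7.5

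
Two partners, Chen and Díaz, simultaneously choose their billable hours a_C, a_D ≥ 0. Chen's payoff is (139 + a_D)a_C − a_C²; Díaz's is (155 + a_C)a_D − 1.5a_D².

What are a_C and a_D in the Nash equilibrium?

Expanding Chen's payoff: 139a_C + a_Da_C − a_C².
∂π/∂a_C = 139 + a_D − 2a_C = 0, so a_C = 69.5 + 0.5a_D.
Likewise for Díaz: a_D = 155/3 + (1/3)a_C.
Solving the two reaction functions simultaneously: (1 − (0.5)(1/3))a_C = 69.5 + 0.5·(155/3), so (5/6)a_C = 286/3 and a_C = 114.4.
Then a_D = 155/3 + (1/3)·114.4 = 89.8.

114.4, 89.8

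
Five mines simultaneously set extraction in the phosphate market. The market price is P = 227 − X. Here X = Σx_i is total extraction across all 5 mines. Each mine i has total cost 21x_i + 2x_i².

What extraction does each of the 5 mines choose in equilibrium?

A representative mine's profit is π_i = x_i(227 − X) − 21x_i − 2x_i², with X = x_i + Σ_{j≠i} x_j.
First-order condition: 206 − 6x_i − Σ_{j≠i} x_j = 0.
Imposing symmetry (x_j = x for all j) turns Σ_{j≠i} x_j into 4x, so 206 = 10x and x = 20.6.

20.6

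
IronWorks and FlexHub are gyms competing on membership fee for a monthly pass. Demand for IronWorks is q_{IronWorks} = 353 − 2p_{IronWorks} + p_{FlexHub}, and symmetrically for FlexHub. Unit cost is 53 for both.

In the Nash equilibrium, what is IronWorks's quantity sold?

200

IronWorks's profit: π = (p_{IronWorks} − 53)(353 − 2p_{IronWorks} + p_{FlexHub}).
∂π/∂p_{IronWorks} = 459 − 4p_{IronWorks} + p_{FlexHub} = 0 ⇒ p_{IronWorks} = 114.75 + 0.25p_{FlexHub}.
The game is symmetric, so in equilibrium p_{FlexHub} = p_{IronWorks}: the reaction function gives 0.75p_{IronWorks} = 114.75, hence p_{IronWorks} = 153.
q_{IronWorks} = 353 − 2·153 + 153 = 200.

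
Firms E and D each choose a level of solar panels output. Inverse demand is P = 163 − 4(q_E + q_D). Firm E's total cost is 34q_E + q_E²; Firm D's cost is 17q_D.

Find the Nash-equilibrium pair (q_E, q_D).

Firm E's profit: π = q_E(163 − 4(q_E + q_D)) − 34q_E − q_E².
∂π/∂q_E = 129 − 10q_E − 4q_D = 0, so q_E = 12.9 − 0.4q_D.
For D: ∂π/∂q_D = 146 − 8q_D − 4q_E = 0 ⇒ q_D = 18.25 − 0.5q_E.
Substituting the second reaction function into the first: q_E = 12.9 − 0.4(18.25 − 0.5q_E), which gives 0.8q_E = 5.6 ⇒ q_E = 7.
Then q_D = 18.25 − 0.5·7 = 14.75.

7, 14.75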